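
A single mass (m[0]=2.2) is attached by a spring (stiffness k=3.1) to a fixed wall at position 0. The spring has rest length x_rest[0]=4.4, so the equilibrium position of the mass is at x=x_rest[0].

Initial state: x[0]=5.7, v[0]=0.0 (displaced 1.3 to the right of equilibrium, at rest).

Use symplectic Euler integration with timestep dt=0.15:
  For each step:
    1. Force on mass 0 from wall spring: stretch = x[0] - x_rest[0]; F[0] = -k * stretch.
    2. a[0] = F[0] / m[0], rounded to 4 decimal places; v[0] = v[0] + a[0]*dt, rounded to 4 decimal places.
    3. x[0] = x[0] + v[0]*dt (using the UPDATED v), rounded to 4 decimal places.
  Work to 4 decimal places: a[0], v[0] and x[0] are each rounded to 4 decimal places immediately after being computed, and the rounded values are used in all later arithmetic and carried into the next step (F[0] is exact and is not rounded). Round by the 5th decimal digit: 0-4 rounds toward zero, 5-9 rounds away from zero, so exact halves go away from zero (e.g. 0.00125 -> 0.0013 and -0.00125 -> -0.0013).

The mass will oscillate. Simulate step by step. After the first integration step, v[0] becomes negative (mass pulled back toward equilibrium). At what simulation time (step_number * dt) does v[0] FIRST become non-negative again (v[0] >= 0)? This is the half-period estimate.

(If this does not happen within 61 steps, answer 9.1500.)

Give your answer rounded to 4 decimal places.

Step 0: x=[5.7000] v=[0.0000]
Step 1: x=[5.6588] v=[-0.2748]
Step 2: x=[5.5777] v=[-0.5409]
Step 3: x=[5.4592] v=[-0.7898]
Step 4: x=[5.3071] v=[-1.0137]
Step 5: x=[5.1263] v=[-1.2054]
Step 6: x=[4.9225] v=[-1.3589]
Step 7: x=[4.7021] v=[-1.4693]
Step 8: x=[4.4721] v=[-1.5332]
Step 9: x=[4.2398] v=[-1.5484]
Step 10: x=[4.0126] v=[-1.5145]
Step 11: x=[3.7977] v=[-1.4326]
Step 12: x=[3.6019] v=[-1.3053]
Step 13: x=[3.4314] v=[-1.1366]
Step 14: x=[3.2916] v=[-0.9319]
Step 15: x=[3.1870] v=[-0.6976]
Step 16: x=[3.1208] v=[-0.4412]
Step 17: x=[3.0952] v=[-0.1708]
Step 18: x=[3.1110] v=[0.1050]
First v>=0 after going negative at step 18, time=2.7000

Answer: 2.7000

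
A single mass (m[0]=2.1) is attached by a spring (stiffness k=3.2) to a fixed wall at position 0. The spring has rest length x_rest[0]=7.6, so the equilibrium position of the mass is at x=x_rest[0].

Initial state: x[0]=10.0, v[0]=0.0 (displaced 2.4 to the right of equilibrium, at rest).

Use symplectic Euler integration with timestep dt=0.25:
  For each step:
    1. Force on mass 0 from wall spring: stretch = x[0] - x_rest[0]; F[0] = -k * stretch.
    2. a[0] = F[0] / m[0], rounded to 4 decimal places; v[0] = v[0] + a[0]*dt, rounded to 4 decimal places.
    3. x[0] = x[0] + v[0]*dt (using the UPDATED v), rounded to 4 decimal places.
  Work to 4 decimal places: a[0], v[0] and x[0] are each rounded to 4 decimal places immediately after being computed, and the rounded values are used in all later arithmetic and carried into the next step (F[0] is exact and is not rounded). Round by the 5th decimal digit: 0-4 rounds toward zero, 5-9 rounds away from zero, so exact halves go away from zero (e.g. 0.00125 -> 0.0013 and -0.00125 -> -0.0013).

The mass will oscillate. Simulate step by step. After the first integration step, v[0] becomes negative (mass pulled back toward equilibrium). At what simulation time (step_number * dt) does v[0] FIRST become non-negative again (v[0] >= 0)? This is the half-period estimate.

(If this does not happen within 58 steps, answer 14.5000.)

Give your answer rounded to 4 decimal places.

Step 0: x=[10.0000] v=[0.0000]
Step 1: x=[9.7714] v=[-0.9143]
Step 2: x=[9.3360] v=[-1.7415]
Step 3: x=[8.7353] v=[-2.4028]
Step 4: x=[8.0265] v=[-2.8353]
Step 5: x=[7.2771] v=[-2.9978]
Step 6: x=[6.5584] v=[-2.8748]
Step 7: x=[5.9389] v=[-2.4780]
Step 8: x=[5.4776] v=[-1.8452]
Step 9: x=[5.2184] v=[-1.0367]
Step 10: x=[5.1861] v=[-0.1294]
Step 11: x=[5.3837] v=[0.7902]
First v>=0 after going negative at step 11, time=2.7500

Answer: 2.7500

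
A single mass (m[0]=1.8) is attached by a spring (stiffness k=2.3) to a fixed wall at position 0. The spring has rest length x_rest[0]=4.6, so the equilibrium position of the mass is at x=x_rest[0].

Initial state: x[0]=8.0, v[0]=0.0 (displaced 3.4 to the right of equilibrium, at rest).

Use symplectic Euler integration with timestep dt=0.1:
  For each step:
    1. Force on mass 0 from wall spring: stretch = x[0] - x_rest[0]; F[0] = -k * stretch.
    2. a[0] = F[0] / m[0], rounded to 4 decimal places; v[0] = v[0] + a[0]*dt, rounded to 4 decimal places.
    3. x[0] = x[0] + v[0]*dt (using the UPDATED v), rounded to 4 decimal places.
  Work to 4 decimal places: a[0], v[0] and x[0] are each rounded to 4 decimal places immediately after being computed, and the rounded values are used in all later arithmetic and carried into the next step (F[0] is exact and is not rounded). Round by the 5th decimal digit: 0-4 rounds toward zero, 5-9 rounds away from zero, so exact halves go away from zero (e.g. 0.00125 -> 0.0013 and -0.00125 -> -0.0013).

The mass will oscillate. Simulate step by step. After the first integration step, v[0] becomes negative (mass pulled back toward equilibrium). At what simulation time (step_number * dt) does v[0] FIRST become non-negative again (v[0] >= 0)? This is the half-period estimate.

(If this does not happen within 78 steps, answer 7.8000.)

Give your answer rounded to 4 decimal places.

Step 0: x=[8.0000] v=[0.0000]
Step 1: x=[7.9566] v=[-0.4344]
Step 2: x=[7.8703] v=[-0.8633]
Step 3: x=[7.7422] v=[-1.2812]
Step 4: x=[7.5739] v=[-1.6827]
Step 5: x=[7.3676] v=[-2.0627]
Step 6: x=[7.1260] v=[-2.4163]
Step 7: x=[6.8521] v=[-2.7391]
Step 8: x=[6.5494] v=[-3.0269]
Step 9: x=[6.2218] v=[-3.2760]
Step 10: x=[5.8735] v=[-3.4832]
Step 11: x=[5.5089] v=[-3.6459]
Step 12: x=[5.1327] v=[-3.7620]
Step 13: x=[4.7497] v=[-3.8301]
Step 14: x=[4.3648] v=[-3.8492]
Step 15: x=[3.9829] v=[-3.8192]
Step 16: x=[3.6089] v=[-3.7404]
Step 17: x=[3.2475] v=[-3.6138]
Step 18: x=[2.9034] v=[-3.4410]
Step 19: x=[2.5810] v=[-3.2242]
Step 20: x=[2.2844] v=[-2.9662]
Step 21: x=[2.0174] v=[-2.6703]
Step 22: x=[1.7834] v=[-2.3403]
Step 23: x=[1.5854] v=[-1.9804]
Step 24: x=[1.4259] v=[-1.5952]
Step 25: x=[1.3069] v=[-1.1896]
Step 26: x=[1.2300] v=[-0.7688]
Step 27: x=[1.1962] v=[-0.3382]
Step 28: x=[1.2059] v=[0.0967]
First v>=0 after going negative at step 28, time=2.8000

Answer: 2.8000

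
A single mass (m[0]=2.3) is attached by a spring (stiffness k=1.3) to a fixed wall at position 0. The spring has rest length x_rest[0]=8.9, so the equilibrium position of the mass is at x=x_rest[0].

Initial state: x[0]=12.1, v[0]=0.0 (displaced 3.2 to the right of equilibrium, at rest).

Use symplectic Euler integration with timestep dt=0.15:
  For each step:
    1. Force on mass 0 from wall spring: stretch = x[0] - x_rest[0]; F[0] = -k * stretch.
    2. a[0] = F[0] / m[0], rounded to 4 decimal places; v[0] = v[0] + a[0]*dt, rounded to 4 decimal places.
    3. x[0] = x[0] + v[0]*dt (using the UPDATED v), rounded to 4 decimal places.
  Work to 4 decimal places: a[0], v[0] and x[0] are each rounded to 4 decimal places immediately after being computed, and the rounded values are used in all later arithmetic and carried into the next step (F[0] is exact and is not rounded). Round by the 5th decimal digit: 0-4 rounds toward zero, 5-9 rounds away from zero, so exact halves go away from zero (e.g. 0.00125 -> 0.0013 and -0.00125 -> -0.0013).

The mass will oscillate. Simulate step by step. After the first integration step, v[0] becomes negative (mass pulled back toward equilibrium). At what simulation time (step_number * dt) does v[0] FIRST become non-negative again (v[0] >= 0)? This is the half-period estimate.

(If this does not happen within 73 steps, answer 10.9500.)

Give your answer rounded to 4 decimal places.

Answer: 4.2000

Derivation:
Step 0: x=[12.1000] v=[0.0000]
Step 1: x=[12.0593] v=[-0.2713]
Step 2: x=[11.9784] v=[-0.5392]
Step 3: x=[11.8584] v=[-0.8002]
Step 4: x=[11.7008] v=[-1.0510]
Step 5: x=[11.5075] v=[-1.2885]
Step 6: x=[11.2811] v=[-1.5096]
Step 7: x=[11.0244] v=[-1.7115]
Step 8: x=[10.7407] v=[-1.8916]
Step 9: x=[10.4335] v=[-2.0477]
Step 10: x=[10.1068] v=[-2.1777]
Step 11: x=[9.7648] v=[-2.2800]
Step 12: x=[9.4118] v=[-2.3533]
Step 13: x=[9.0523] v=[-2.3967]
Step 14: x=[8.6909] v=[-2.4096]
Step 15: x=[8.3321] v=[-2.3919]
Step 16: x=[7.9805] v=[-2.3438]
Step 17: x=[7.6406] v=[-2.2658]
Step 18: x=[7.3168] v=[-2.1590]
Step 19: x=[7.0131] v=[-2.0248]
Step 20: x=[6.7334] v=[-1.8648]
Step 21: x=[6.4812] v=[-1.6811]
Step 22: x=[6.2598] v=[-1.4760]
Step 23: x=[6.0720] v=[-1.2522]
Step 24: x=[5.9201] v=[-1.0124]
Step 25: x=[5.8061] v=[-0.7598]
Step 26: x=[5.7315] v=[-0.4975]
Step 27: x=[5.6972] v=[-0.2289]
Step 28: x=[5.7036] v=[0.0426]
First v>=0 after going negative at step 28, time=4.2000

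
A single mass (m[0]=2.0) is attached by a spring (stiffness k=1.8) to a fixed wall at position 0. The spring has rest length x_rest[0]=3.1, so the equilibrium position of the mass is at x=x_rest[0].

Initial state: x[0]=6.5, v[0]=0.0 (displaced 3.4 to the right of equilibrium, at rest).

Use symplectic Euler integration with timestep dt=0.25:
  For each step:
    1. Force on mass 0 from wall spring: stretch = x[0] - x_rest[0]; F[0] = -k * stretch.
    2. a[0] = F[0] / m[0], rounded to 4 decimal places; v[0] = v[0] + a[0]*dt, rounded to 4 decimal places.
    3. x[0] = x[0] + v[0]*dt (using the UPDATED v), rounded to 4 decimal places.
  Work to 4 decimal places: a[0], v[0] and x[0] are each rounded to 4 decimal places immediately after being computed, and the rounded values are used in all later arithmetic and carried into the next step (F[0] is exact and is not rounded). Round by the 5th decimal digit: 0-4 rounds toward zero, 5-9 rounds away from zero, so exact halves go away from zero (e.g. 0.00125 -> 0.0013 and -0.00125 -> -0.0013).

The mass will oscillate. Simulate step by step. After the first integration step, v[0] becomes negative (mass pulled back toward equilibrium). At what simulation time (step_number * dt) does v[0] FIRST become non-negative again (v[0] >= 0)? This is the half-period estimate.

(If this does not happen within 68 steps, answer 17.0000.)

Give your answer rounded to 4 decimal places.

Step 0: x=[6.5000] v=[0.0000]
Step 1: x=[6.3088] v=[-0.7650]
Step 2: x=[5.9371] v=[-1.4870]
Step 3: x=[5.4058] v=[-2.1254]
Step 4: x=[4.7448] v=[-2.6442]
Step 5: x=[3.9912] v=[-3.0143]
Step 6: x=[3.1875] v=[-3.2148]
Step 7: x=[2.3789] v=[-3.2345]
Step 8: x=[1.6108] v=[-3.0723]
Step 9: x=[0.9265] v=[-2.7372]
Step 10: x=[0.3645] v=[-2.2482]
Step 11: x=[-0.0437] v=[-1.6327]
Step 12: x=[-0.2751] v=[-0.9254]
Step 13: x=[-0.3166] v=[-0.1660]
Step 14: x=[-0.1659] v=[0.6027]
First v>=0 after going negative at step 14, time=3.5000

Answer: 3.5000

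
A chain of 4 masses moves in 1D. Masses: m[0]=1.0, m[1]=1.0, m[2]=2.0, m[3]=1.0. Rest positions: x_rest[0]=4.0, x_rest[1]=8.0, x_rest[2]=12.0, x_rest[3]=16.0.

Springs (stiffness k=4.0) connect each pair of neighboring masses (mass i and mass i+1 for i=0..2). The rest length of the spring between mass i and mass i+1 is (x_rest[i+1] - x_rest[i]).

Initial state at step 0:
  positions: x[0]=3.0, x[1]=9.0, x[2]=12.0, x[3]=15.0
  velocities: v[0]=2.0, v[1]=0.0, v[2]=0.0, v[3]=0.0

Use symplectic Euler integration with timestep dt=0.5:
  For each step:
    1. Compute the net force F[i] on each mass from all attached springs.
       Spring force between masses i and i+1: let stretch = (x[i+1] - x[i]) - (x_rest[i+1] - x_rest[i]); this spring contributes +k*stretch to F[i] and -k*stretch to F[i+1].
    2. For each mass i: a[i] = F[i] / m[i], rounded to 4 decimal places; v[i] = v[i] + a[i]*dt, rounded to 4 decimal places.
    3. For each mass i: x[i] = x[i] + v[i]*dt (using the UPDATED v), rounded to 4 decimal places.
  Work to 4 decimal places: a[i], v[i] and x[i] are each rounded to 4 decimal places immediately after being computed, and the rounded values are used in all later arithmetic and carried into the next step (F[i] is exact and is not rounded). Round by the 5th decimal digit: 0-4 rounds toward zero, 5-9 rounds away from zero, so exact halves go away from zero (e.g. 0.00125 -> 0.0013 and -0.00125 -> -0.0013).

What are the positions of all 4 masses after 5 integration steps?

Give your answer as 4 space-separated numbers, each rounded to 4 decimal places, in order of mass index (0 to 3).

Step 0: x=[3.0000 9.0000 12.0000 15.0000] v=[2.0000 0.0000 0.0000 0.0000]
Step 1: x=[6.0000 6.0000 12.0000 16.0000] v=[6.0000 -6.0000 0.0000 2.0000]
Step 2: x=[5.0000 9.0000 11.0000 17.0000] v=[-2.0000 6.0000 -2.0000 2.0000]
Step 3: x=[4.0000 10.0000 12.0000 16.0000] v=[-2.0000 2.0000 2.0000 -2.0000]
Step 4: x=[5.0000 7.0000 14.0000 15.0000] v=[2.0000 -6.0000 4.0000 -2.0000]
Step 5: x=[4.0000 9.0000 13.0000 17.0000] v=[-2.0000 4.0000 -2.0000 4.0000]

Answer: 4.0000 9.0000 13.0000 17.0000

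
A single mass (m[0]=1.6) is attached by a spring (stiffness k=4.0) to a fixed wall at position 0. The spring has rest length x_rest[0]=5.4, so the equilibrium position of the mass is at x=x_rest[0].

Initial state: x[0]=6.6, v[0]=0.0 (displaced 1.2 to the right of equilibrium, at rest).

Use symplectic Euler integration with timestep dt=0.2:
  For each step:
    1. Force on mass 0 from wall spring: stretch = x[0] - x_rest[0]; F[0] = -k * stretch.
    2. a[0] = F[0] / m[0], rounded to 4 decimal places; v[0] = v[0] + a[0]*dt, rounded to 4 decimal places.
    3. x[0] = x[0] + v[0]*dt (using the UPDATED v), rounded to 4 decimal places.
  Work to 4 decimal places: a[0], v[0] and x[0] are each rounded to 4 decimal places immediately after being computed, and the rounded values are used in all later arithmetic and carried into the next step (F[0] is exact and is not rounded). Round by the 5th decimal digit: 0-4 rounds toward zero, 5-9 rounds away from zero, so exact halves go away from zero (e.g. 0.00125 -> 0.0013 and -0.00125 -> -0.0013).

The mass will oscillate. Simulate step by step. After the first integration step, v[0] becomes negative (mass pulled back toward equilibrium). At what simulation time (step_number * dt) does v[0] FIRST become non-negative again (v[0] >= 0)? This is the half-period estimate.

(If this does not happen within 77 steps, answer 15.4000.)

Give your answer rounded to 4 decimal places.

Step 0: x=[6.6000] v=[0.0000]
Step 1: x=[6.4800] v=[-0.6000]
Step 2: x=[6.2520] v=[-1.1400]
Step 3: x=[5.9388] v=[-1.5660]
Step 4: x=[5.5717] v=[-1.8354]
Step 5: x=[5.1874] v=[-1.9213]
Step 6: x=[4.8244] v=[-1.8150]
Step 7: x=[4.5190] v=[-1.5272]
Step 8: x=[4.3017] v=[-1.0867]
Step 9: x=[4.1942] v=[-0.5375]
Step 10: x=[4.2073] v=[0.0654]
First v>=0 after going negative at step 10, time=2.0000

Answer: 2.0000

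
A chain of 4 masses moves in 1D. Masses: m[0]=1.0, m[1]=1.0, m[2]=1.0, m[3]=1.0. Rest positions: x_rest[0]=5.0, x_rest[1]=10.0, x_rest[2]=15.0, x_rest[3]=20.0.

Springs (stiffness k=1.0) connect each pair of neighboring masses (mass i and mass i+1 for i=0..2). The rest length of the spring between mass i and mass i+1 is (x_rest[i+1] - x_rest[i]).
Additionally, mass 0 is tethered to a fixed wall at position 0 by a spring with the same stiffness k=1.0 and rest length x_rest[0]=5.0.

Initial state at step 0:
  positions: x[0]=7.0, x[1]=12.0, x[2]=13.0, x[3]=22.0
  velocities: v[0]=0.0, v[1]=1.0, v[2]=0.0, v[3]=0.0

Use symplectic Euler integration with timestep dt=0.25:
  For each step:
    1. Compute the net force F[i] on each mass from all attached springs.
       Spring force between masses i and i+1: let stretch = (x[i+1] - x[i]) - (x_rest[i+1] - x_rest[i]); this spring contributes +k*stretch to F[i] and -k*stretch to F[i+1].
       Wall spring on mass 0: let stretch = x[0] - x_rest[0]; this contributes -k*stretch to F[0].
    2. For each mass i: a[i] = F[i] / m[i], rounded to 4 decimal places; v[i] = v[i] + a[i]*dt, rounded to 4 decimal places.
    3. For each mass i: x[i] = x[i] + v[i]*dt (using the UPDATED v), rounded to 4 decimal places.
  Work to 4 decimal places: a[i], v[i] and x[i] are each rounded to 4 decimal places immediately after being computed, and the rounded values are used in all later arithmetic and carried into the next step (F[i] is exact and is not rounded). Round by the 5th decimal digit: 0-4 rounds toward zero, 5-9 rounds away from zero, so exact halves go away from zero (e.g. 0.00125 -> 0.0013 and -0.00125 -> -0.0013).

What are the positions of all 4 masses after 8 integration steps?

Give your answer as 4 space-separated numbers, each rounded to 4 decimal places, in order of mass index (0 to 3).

Answer: 4.1363 10.3939 18.6618 19.6862

Derivation:
Step 0: x=[7.0000 12.0000 13.0000 22.0000] v=[0.0000 1.0000 0.0000 0.0000]
Step 1: x=[6.8750 12.0000 13.5000 21.7500] v=[-0.5000 0.0000 2.0000 -1.0000]
Step 2: x=[6.6406 11.7734 14.4219 21.2969] v=[-0.9375 -0.9063 3.6875 -1.8125]
Step 3: x=[6.3120 11.3916 15.6079 20.7266] v=[-1.3145 -1.5274 4.7441 -2.2813]
Step 4: x=[5.9064 10.9558 16.8503 20.1489] v=[-1.6226 -1.7432 4.9697 -2.3110]
Step 5: x=[5.4472 10.5728 17.9305 19.6775] v=[-1.8369 -1.5319 4.3207 -1.8857]
Step 6: x=[4.9679 10.3293 18.6600 19.4094] v=[-1.9173 -0.9739 2.9180 -1.0725]
Step 7: x=[4.5132 10.2714 18.9157 19.4069] v=[-1.8189 -0.2316 1.0227 -0.0099]
Step 8: x=[4.1363 10.3939 18.6618 19.6862] v=[-1.5077 0.4899 -1.0156 1.1173]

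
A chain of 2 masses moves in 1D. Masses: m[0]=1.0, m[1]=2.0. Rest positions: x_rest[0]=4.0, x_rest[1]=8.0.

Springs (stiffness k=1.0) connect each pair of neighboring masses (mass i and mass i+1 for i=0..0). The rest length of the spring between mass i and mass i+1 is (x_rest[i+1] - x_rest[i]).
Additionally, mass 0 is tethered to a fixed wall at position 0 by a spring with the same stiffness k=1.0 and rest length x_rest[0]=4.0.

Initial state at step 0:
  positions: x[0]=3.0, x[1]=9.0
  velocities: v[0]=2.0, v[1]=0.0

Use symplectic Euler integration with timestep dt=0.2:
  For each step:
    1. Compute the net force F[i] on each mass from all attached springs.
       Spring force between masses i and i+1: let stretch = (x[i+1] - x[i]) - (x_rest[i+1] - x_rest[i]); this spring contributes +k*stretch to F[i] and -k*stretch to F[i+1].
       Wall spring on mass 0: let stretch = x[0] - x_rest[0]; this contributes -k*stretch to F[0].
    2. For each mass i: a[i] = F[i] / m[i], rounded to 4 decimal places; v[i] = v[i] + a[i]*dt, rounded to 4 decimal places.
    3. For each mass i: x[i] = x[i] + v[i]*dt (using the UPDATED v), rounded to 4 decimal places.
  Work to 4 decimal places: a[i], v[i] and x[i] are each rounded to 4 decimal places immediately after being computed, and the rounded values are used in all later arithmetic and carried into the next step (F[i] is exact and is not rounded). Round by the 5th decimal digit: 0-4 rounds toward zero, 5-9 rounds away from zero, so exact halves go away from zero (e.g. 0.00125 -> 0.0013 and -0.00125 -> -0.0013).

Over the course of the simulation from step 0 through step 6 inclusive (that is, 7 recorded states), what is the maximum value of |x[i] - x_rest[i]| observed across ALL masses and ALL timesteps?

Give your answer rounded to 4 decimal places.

Step 0: x=[3.0000 9.0000] v=[2.0000 0.0000]
Step 1: x=[3.5200 8.9600] v=[2.6000 -0.2000]
Step 2: x=[4.1168 8.8912] v=[2.9840 -0.3440]
Step 3: x=[4.7399 8.8069] v=[3.1155 -0.4214]
Step 4: x=[5.3361 8.7213] v=[2.9809 -0.4281]
Step 5: x=[5.8542 8.6480] v=[2.5907 -0.3666]
Step 6: x=[6.2499 8.5988] v=[1.9786 -0.2460]
Max displacement = 2.2499

Answer: 2.2499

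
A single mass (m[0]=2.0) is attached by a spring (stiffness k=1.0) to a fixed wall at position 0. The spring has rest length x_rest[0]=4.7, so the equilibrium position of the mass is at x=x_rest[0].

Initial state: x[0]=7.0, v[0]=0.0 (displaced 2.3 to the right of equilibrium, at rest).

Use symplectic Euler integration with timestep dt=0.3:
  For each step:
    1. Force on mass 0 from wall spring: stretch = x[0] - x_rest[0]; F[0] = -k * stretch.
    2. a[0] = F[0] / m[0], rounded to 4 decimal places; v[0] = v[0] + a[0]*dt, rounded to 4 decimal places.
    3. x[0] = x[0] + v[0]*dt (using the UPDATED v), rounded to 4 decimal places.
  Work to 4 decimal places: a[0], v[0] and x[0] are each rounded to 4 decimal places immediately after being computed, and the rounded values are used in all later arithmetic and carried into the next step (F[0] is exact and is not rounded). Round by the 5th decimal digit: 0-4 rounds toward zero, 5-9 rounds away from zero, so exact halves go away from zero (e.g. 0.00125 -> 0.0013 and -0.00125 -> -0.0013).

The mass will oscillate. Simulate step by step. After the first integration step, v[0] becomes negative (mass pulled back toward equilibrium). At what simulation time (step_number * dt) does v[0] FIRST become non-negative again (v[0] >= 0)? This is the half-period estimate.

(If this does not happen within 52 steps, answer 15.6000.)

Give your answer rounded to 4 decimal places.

Step 0: x=[7.0000] v=[0.0000]
Step 1: x=[6.8965] v=[-0.3450]
Step 2: x=[6.6942] v=[-0.6745]
Step 3: x=[6.4021] v=[-0.9736]
Step 4: x=[6.0334] v=[-1.2289]
Step 5: x=[5.6047] v=[-1.4289]
Step 6: x=[5.1353] v=[-1.5646]
Step 7: x=[4.6463] v=[-1.6299]
Step 8: x=[4.1598] v=[-1.6218]
Step 9: x=[3.6976] v=[-1.5408]
Step 10: x=[3.2805] v=[-1.3904]
Step 11: x=[2.9273] v=[-1.1775]
Step 12: x=[2.6538] v=[-0.9116]
Step 13: x=[2.4724] v=[-0.6047]
Step 14: x=[2.3912] v=[-0.2706]
Step 15: x=[2.4139] v=[0.0757]
First v>=0 after going negative at step 15, time=4.5000

Answer: 4.5000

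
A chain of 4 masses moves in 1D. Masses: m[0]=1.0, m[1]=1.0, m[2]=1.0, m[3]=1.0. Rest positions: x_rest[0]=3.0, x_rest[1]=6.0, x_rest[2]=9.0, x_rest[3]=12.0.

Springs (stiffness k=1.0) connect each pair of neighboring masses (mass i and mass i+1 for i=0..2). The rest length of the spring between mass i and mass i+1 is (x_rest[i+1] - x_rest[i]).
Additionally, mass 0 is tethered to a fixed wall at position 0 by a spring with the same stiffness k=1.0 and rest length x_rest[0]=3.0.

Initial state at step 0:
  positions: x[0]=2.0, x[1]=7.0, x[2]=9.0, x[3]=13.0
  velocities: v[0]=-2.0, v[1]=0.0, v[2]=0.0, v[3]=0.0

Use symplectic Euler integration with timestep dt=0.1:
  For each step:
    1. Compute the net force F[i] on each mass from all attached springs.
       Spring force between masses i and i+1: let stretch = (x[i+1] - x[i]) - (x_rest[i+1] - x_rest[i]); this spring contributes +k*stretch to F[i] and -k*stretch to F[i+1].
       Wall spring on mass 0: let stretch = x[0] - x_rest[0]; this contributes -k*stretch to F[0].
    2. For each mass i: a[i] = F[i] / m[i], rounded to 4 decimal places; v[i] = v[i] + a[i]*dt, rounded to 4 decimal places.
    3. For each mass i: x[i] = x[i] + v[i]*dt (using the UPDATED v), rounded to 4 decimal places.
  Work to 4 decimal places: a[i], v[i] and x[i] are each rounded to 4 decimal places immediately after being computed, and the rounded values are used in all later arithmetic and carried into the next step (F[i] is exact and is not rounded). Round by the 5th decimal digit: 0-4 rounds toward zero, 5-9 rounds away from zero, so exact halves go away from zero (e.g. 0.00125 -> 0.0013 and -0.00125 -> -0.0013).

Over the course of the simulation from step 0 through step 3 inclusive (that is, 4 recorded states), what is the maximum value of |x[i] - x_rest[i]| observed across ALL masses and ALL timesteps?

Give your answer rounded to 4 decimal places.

Step 0: x=[2.0000 7.0000 9.0000 13.0000] v=[-2.0000 0.0000 0.0000 0.0000]
Step 1: x=[1.8300 6.9700 9.0200 12.9900] v=[-1.7000 -0.3000 0.2000 -0.1000]
Step 2: x=[1.6931 6.9091 9.0592 12.9703] v=[-1.3690 -0.6090 0.3920 -0.1970]
Step 3: x=[1.5914 6.8175 9.1160 12.9415] v=[-1.0167 -0.9156 0.5681 -0.2881]
Max displacement = 1.4086

Answer: 1.4086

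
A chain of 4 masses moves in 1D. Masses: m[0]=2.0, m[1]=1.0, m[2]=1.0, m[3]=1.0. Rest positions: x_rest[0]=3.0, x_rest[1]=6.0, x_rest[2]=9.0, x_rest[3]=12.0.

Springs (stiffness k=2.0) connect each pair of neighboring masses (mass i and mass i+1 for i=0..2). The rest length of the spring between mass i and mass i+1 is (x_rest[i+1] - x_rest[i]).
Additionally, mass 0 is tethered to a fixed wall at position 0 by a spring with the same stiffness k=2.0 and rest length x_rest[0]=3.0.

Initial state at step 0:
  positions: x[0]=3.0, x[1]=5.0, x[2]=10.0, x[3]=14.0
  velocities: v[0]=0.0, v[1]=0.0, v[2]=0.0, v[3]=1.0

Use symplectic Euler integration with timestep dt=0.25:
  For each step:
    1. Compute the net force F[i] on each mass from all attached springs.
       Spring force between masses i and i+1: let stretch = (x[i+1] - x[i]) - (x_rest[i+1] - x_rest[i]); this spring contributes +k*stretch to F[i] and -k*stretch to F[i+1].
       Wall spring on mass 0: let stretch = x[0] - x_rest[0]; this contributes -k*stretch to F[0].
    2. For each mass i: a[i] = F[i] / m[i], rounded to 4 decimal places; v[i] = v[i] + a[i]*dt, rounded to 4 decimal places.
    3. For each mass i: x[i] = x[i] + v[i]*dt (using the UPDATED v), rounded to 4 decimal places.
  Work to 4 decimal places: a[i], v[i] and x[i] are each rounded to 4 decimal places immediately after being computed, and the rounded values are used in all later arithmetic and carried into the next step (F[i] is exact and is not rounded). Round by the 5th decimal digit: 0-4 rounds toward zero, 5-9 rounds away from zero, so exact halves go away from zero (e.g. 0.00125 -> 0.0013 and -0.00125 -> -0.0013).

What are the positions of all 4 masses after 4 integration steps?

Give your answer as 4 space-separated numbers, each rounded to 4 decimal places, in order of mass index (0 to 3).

Step 0: x=[3.0000 5.0000 10.0000 14.0000] v=[0.0000 0.0000 0.0000 1.0000]
Step 1: x=[2.9375 5.3750 9.8750 14.1250] v=[-0.2500 1.5000 -0.5000 0.5000]
Step 2: x=[2.8438 6.0078 9.7188 14.0938] v=[-0.3750 2.5313 -0.6250 -0.1250]
Step 3: x=[2.7701 6.7090 9.6456 13.8907] v=[-0.2950 2.8048 -0.2930 -0.8125]
Step 4: x=[2.7694 7.2849 9.7359 13.5319] v=[-0.0028 2.3037 0.3613 -1.4351]

Answer: 2.7694 7.2849 9.7359 13.5319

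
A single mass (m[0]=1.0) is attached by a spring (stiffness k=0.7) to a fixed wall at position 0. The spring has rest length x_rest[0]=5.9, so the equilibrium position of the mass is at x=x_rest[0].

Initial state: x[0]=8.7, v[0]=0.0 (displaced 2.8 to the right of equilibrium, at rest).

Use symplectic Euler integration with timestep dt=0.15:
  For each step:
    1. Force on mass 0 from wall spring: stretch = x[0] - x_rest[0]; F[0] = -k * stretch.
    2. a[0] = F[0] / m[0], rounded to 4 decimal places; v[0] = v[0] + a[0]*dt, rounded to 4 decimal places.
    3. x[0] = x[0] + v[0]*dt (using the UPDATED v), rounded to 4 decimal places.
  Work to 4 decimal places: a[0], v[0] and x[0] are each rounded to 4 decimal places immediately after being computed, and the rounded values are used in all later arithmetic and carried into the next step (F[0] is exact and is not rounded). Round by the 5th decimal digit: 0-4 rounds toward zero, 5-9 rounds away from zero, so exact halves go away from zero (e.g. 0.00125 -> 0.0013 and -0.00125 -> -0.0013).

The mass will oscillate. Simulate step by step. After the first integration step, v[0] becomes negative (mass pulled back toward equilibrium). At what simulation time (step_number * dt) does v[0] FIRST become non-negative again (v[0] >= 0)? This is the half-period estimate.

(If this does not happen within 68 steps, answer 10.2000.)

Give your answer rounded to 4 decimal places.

Answer: 3.9000

Derivation:
Step 0: x=[8.7000] v=[0.0000]
Step 1: x=[8.6559] v=[-0.2940]
Step 2: x=[8.5684] v=[-0.5834]
Step 3: x=[8.4389] v=[-0.8636]
Step 4: x=[8.2694] v=[-1.1302]
Step 5: x=[8.0626] v=[-1.3790]
Step 6: x=[7.8217] v=[-1.6061]
Step 7: x=[7.5505] v=[-1.8079]
Step 8: x=[7.2533] v=[-1.9812]
Step 9: x=[6.9348] v=[-2.1233]
Step 10: x=[6.6000] v=[-2.2320]
Step 11: x=[6.2542] v=[-2.3055]
Step 12: x=[5.9028] v=[-2.3427]
Step 13: x=[5.5514] v=[-2.3430]
Step 14: x=[5.2054] v=[-2.3064]
Step 15: x=[4.8704] v=[-2.2335]
Step 16: x=[4.5516] v=[-2.1254]
Step 17: x=[4.2540] v=[-1.9838]
Step 18: x=[3.9824] v=[-1.8110]
Step 19: x=[3.7409] v=[-1.6097]
Step 20: x=[3.5335] v=[-1.3830]
Step 21: x=[3.3633] v=[-1.1345]
Step 22: x=[3.2331] v=[-0.8681]
Step 23: x=[3.1449] v=[-0.5881]
Step 24: x=[3.1001] v=[-0.2988]
Step 25: x=[3.0994] v=[-0.0048]
Step 26: x=[3.1428] v=[0.2893]
First v>=0 after going negative at step 26, time=3.9000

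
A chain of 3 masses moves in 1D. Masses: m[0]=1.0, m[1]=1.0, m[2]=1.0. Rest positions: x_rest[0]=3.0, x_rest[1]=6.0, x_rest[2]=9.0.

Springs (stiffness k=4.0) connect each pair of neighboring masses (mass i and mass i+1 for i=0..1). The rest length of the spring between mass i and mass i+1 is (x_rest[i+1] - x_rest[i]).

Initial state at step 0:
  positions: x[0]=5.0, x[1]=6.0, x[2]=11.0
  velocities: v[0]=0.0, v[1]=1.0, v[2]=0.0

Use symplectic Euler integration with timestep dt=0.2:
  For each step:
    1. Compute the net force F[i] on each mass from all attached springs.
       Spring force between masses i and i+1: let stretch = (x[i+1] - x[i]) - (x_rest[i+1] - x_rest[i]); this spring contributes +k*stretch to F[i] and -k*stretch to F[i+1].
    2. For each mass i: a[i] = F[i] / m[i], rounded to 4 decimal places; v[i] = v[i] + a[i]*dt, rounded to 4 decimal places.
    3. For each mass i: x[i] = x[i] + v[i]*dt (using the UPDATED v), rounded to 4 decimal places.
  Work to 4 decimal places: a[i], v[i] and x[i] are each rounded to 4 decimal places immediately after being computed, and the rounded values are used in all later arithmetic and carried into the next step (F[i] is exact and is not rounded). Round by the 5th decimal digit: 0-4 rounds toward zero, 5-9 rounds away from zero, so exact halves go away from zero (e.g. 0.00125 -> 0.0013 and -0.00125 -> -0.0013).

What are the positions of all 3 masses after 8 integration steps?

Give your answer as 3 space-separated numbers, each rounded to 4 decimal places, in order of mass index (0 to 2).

Step 0: x=[5.0000 6.0000 11.0000] v=[0.0000 1.0000 0.0000]
Step 1: x=[4.6800 6.8400 10.6800] v=[-1.6000 4.2000 -1.6000]
Step 2: x=[4.2256 7.9488 10.2256] v=[-2.2720 5.5440 -2.2720]
Step 3: x=[3.8869 8.8262 9.8869] v=[-1.6934 4.3869 -1.6934]
Step 4: x=[3.8585 9.0830 9.8585] v=[-0.1420 1.2840 -0.1420]
Step 5: x=[4.1860 8.6280 10.1860] v=[1.6376 -2.2752 1.6376]
Step 6: x=[4.7442 7.7115 10.7442] v=[2.7912 -4.5824 2.7912]
Step 7: x=[5.2972 6.8055 11.2972] v=[2.7650 -4.5301 2.7650]
Step 8: x=[5.6115 6.3768 11.6115] v=[1.5716 -2.1434 1.5716]

Answer: 5.6115 6.3768 11.6115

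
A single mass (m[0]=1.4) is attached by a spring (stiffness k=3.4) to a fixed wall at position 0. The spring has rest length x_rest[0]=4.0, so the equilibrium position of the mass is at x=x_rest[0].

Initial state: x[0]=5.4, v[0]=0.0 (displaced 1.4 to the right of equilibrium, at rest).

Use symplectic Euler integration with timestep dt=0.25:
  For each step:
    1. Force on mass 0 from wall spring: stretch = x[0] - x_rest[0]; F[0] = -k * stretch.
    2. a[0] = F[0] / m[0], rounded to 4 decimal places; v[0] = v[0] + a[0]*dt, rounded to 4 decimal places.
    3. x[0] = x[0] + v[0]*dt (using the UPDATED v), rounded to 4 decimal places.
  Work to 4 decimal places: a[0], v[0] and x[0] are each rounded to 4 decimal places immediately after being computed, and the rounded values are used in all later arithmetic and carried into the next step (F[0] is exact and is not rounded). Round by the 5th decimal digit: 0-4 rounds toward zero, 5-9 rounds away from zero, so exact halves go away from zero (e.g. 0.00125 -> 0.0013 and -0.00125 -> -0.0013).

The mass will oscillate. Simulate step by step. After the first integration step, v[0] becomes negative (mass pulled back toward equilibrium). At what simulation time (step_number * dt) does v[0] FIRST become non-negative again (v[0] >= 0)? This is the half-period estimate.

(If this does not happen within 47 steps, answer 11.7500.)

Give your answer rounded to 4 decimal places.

Step 0: x=[5.4000] v=[0.0000]
Step 1: x=[5.1875] v=[-0.8500]
Step 2: x=[4.7948] v=[-1.5710]
Step 3: x=[4.2814] v=[-2.0536]
Step 4: x=[3.7253] v=[-2.2245]
Step 5: x=[3.2109] v=[-2.0577]
Step 6: x=[2.8163] v=[-1.5786]
Step 7: x=[2.6013] v=[-0.8599]
Step 8: x=[2.5986] v=[-0.0107]
Step 9: x=[2.8087] v=[0.8402]
First v>=0 after going negative at step 9, time=2.2500

Answer: 2.2500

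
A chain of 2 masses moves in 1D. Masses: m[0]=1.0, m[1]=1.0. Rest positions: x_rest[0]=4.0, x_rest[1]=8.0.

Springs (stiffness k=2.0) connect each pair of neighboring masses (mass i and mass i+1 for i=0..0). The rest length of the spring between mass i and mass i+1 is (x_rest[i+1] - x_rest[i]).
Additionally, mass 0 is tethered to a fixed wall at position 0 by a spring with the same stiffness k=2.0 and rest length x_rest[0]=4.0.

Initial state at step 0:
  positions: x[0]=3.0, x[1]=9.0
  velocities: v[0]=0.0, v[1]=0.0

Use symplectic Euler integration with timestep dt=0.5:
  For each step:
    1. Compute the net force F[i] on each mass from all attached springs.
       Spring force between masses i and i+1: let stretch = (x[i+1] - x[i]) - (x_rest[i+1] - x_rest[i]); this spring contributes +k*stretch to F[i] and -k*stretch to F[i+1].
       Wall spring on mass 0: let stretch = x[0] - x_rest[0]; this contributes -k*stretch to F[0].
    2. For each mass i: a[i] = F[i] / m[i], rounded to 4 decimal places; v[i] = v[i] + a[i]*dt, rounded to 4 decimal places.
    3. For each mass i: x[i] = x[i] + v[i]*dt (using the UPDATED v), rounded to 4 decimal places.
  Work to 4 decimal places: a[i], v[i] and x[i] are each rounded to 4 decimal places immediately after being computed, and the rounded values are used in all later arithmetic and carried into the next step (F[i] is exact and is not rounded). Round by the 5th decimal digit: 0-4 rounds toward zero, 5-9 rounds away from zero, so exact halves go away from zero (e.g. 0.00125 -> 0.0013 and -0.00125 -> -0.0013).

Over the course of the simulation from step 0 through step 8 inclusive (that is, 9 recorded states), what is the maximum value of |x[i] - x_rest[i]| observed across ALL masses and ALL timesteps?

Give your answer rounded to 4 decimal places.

Answer: 1.5000

Derivation:
Step 0: x=[3.0000 9.0000] v=[0.0000 0.0000]
Step 1: x=[4.5000 8.0000] v=[3.0000 -2.0000]
Step 2: x=[5.5000 7.2500] v=[2.0000 -1.5000]
Step 3: x=[4.6250 7.6250] v=[-1.7500 0.7500]
Step 4: x=[2.9375 8.5000] v=[-3.3750 1.7500]
Step 5: x=[2.5625 8.5938] v=[-0.7500 0.1875]
Step 6: x=[3.9219 7.6719] v=[2.7188 -1.8438]
Step 7: x=[5.1954 6.8750] v=[2.5469 -1.5938]
Step 8: x=[4.7110 7.2383] v=[-0.9689 0.7266]
Max displacement = 1.5000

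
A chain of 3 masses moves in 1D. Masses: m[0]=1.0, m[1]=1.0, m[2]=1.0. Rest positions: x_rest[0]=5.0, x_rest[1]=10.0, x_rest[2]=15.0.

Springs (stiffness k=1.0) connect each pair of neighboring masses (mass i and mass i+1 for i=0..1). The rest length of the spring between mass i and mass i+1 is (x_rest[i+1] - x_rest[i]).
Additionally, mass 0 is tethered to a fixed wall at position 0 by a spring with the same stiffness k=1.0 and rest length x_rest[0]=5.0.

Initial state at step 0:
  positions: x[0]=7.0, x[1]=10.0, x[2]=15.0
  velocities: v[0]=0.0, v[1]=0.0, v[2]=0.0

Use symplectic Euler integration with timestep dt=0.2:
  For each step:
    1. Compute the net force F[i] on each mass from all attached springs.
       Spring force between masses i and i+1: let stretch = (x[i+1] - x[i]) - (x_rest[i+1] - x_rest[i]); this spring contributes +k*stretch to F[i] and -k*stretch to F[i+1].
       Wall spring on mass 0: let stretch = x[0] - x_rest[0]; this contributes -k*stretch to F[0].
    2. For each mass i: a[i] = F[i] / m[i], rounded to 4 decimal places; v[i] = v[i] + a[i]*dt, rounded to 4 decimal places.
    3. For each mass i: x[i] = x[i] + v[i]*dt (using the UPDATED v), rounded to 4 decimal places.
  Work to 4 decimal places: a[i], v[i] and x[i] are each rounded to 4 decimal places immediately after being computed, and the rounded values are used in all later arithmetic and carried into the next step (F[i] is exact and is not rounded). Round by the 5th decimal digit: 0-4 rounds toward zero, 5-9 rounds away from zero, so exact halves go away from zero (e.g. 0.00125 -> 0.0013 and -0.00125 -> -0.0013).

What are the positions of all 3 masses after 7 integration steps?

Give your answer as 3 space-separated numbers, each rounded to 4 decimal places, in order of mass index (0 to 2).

Answer: 4.1935 10.9659 15.2840

Derivation:
Step 0: x=[7.0000 10.0000 15.0000] v=[0.0000 0.0000 0.0000]
Step 1: x=[6.8400 10.0800 15.0000] v=[-0.8000 0.4000 0.0000]
Step 2: x=[6.5360 10.2272 15.0032] v=[-1.5200 0.7360 0.0160]
Step 3: x=[6.1182 10.4178 15.0154] v=[-2.0890 0.9530 0.0608]
Step 4: x=[5.6277 10.6203 15.0437] v=[-2.4527 1.0126 0.1413]
Step 5: x=[5.1118 10.8001 15.0950] v=[-2.5797 0.8988 0.2566]
Step 6: x=[4.6189 10.9241 15.1745] v=[-2.4644 0.6201 0.3976]
Step 7: x=[4.1935 10.9659 15.2840] v=[-2.1271 0.2091 0.5475]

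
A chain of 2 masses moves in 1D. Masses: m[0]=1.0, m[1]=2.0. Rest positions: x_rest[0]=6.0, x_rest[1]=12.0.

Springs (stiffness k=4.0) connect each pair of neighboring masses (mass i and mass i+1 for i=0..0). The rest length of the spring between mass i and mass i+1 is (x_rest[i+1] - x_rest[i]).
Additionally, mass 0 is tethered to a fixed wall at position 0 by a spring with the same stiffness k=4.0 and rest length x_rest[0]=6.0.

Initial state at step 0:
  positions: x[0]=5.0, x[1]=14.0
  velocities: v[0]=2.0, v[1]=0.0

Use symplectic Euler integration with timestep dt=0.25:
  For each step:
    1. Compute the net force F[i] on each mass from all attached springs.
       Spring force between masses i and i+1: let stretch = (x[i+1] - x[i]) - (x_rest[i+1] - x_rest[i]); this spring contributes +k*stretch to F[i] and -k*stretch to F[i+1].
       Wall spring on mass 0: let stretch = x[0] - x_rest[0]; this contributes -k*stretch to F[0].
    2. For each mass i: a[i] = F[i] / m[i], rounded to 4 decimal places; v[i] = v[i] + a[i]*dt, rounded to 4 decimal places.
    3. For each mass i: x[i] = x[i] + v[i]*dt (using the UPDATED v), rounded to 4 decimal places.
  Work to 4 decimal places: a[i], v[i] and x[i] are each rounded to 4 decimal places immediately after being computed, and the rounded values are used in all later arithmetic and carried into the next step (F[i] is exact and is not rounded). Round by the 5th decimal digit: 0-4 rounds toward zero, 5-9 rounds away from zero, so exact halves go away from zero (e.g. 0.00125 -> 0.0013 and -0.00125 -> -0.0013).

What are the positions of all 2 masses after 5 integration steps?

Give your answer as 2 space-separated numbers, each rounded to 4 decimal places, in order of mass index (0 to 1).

Answer: 6.9584 12.7664

Derivation:
Step 0: x=[5.0000 14.0000] v=[2.0000 0.0000]
Step 1: x=[6.5000 13.6250] v=[6.0000 -1.5000]
Step 2: x=[8.1563 13.1094] v=[6.6250 -2.0625]
Step 3: x=[9.0118 12.7246] v=[3.4218 -1.5391]
Step 4: x=[8.5425 12.6257] v=[-1.8772 -0.3955]
Step 5: x=[6.9584 12.7664] v=[-6.3365 0.5629]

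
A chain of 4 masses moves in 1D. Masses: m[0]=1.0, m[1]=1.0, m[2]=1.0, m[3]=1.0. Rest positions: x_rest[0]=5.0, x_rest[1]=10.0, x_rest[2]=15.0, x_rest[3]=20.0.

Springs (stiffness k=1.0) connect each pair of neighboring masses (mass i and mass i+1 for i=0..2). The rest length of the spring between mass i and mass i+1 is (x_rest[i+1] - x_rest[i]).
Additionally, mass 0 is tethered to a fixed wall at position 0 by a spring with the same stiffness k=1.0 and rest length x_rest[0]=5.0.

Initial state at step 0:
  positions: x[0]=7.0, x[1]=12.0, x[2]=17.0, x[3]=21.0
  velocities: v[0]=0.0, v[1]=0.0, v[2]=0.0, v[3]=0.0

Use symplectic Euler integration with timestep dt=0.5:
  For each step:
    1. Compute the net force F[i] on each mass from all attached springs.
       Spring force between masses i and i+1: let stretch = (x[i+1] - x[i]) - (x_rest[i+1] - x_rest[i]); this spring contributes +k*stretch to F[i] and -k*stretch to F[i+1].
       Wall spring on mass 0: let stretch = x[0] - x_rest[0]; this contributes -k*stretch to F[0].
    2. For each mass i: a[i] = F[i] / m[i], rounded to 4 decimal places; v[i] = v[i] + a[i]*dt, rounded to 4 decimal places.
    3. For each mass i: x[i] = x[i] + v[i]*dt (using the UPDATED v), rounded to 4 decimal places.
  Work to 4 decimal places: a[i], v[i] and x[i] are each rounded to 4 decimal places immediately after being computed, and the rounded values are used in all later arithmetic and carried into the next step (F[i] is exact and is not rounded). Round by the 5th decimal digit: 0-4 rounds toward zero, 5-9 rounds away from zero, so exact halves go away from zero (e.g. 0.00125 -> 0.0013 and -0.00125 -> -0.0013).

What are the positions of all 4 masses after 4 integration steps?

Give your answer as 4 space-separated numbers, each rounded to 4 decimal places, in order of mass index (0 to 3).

Step 0: x=[7.0000 12.0000 17.0000 21.0000] v=[0.0000 0.0000 0.0000 0.0000]
Step 1: x=[6.5000 12.0000 16.7500 21.2500] v=[-1.0000 0.0000 -0.5000 0.5000]
Step 2: x=[5.7500 11.8125 16.4375 21.6250] v=[-1.5000 -0.3750 -0.6250 0.7500]
Step 3: x=[5.0781 11.2656 16.2656 21.9532] v=[-1.3438 -1.0938 -0.3438 0.6563]
Step 4: x=[4.6836 10.4218 16.2656 22.1095] v=[-0.7891 -1.6876 0.0000 0.3125]

Answer: 4.6836 10.4218 16.2656 22.1095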